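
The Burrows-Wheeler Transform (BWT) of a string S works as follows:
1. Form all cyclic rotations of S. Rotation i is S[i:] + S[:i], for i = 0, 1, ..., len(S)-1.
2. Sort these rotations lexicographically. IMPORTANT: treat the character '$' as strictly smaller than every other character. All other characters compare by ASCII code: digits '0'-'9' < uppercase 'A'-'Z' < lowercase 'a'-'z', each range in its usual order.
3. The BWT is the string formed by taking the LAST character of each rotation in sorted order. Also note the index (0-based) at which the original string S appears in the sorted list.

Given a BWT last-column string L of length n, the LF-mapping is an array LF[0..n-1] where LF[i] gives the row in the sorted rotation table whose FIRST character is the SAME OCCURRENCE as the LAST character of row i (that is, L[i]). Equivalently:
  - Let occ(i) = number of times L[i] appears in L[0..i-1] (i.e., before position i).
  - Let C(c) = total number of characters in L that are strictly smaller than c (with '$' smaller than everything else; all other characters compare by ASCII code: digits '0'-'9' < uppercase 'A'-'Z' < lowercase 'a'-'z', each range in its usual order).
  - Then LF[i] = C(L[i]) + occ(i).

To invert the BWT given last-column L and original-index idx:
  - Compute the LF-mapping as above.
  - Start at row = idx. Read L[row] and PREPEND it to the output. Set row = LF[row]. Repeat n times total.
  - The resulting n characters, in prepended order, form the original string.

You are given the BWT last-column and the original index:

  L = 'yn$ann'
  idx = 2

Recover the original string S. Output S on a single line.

LF mapping: 5 2 0 1 3 4
Walk LF starting at row 2, prepending L[row]:
  step 1: row=2, L[2]='$', prepend. Next row=LF[2]=0
  step 2: row=0, L[0]='y', prepend. Next row=LF[0]=5
  step 3: row=5, L[5]='n', prepend. Next row=LF[5]=4
  step 4: row=4, L[4]='n', prepend. Next row=LF[4]=3
  step 5: row=3, L[3]='a', prepend. Next row=LF[3]=1
  step 6: row=1, L[1]='n', prepend. Next row=LF[1]=2
Reversed output: nanny$

Answer: nanny$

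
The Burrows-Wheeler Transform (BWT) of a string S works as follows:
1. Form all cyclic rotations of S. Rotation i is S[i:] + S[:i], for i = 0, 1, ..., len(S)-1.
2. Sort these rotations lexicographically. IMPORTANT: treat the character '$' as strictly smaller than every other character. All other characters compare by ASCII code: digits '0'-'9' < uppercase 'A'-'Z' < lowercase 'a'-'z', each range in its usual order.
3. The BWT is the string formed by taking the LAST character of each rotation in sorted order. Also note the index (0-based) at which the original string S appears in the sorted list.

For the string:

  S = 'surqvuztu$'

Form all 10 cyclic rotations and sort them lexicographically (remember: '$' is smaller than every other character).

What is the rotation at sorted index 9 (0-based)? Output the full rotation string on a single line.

Answer: ztu$surqvu

Derivation:
All 10 rotations (rotation i = S[i:]+S[:i]):
  rot[0] = surqvuztu$
  rot[1] = urqvuztu$s
  rot[2] = rqvuztu$su
  rot[3] = qvuztu$sur
  rot[4] = vuztu$surq
  rot[5] = uztu$surqv
  rot[6] = ztu$surqvu
  rot[7] = tu$surqvuz
  rot[8] = u$surqvuzt
  rot[9] = $surqvuztu
Sorted (with $ < everything):
  sorted[0] = $surqvuztu
  sorted[1] = qvuztu$sur
  sorted[2] = rqvuztu$su
  sorted[3] = surqvuztu$
  sorted[4] = tu$surqvuz
  sorted[5] = u$surqvuzt
  sorted[6] = urqvuztu$s
  sorted[7] = uztu$surqv
  sorted[8] = vuztu$surq
  sorted[9] = ztu$surqvu
sorted[9] = ztu$surqvu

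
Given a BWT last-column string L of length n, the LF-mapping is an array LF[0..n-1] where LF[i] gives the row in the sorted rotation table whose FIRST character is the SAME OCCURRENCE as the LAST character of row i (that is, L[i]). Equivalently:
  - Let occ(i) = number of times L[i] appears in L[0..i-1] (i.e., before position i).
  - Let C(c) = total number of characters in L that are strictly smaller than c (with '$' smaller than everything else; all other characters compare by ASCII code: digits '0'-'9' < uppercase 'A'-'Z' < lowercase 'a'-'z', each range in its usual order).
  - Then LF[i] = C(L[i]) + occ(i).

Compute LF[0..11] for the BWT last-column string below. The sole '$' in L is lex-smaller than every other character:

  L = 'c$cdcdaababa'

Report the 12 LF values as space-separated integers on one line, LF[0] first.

Char counts: '$':1, 'a':4, 'b':2, 'c':3, 'd':2
C (first-col start): C('$')=0, C('a')=1, C('b')=5, C('c')=7, C('d')=10
L[0]='c': occ=0, LF[0]=C('c')+0=7+0=7
L[1]='$': occ=0, LF[1]=C('$')+0=0+0=0
L[2]='c': occ=1, LF[2]=C('c')+1=7+1=8
L[3]='d': occ=0, LF[3]=C('d')+0=10+0=10
L[4]='c': occ=2, LF[4]=C('c')+2=7+2=9
L[5]='d': occ=1, LF[5]=C('d')+1=10+1=11
L[6]='a': occ=0, LF[6]=C('a')+0=1+0=1
L[7]='a': occ=1, LF[7]=C('a')+1=1+1=2
L[8]='b': occ=0, LF[8]=C('b')+0=5+0=5
L[9]='a': occ=2, LF[9]=C('a')+2=1+2=3
L[10]='b': occ=1, LF[10]=C('b')+1=5+1=6
L[11]='a': occ=3, LF[11]=C('a')+3=1+3=4

Answer: 7 0 8 10 9 11 1 2 5 3 6 4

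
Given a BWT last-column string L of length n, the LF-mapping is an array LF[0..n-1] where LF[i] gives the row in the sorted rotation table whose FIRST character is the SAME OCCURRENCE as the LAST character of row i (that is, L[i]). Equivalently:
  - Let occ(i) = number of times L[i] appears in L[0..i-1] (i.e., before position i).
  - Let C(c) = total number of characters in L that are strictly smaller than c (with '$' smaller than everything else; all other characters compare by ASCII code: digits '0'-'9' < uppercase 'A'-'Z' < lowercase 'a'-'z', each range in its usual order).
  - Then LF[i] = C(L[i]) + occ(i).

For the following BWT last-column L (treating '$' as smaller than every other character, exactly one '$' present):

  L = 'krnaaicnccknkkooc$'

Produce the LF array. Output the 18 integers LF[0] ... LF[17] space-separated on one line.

Char counts: '$':1, 'a':2, 'c':4, 'i':1, 'k':4, 'n':3, 'o':2, 'r':1
C (first-col start): C('$')=0, C('a')=1, C('c')=3, C('i')=7, C('k')=8, C('n')=12, C('o')=15, C('r')=17
L[0]='k': occ=0, LF[0]=C('k')+0=8+0=8
L[1]='r': occ=0, LF[1]=C('r')+0=17+0=17
L[2]='n': occ=0, LF[2]=C('n')+0=12+0=12
L[3]='a': occ=0, LF[3]=C('a')+0=1+0=1
L[4]='a': occ=1, LF[4]=C('a')+1=1+1=2
L[5]='i': occ=0, LF[5]=C('i')+0=7+0=7
L[6]='c': occ=0, LF[6]=C('c')+0=3+0=3
L[7]='n': occ=1, LF[7]=C('n')+1=12+1=13
L[8]='c': occ=1, LF[8]=C('c')+1=3+1=4
L[9]='c': occ=2, LF[9]=C('c')+2=3+2=5
L[10]='k': occ=1, LF[10]=C('k')+1=8+1=9
L[11]='n': occ=2, LF[11]=C('n')+2=12+2=14
L[12]='k': occ=2, LF[12]=C('k')+2=8+2=10
L[13]='k': occ=3, LF[13]=C('k')+3=8+3=11
L[14]='o': occ=0, LF[14]=C('o')+0=15+0=15
L[15]='o': occ=1, LF[15]=C('o')+1=15+1=16
L[16]='c': occ=3, LF[16]=C('c')+3=3+3=6
L[17]='$': occ=0, LF[17]=C('$')+0=0+0=0

Answer: 8 17 12 1 2 7 3 13 4 5 9 14 10 11 15 16 6 0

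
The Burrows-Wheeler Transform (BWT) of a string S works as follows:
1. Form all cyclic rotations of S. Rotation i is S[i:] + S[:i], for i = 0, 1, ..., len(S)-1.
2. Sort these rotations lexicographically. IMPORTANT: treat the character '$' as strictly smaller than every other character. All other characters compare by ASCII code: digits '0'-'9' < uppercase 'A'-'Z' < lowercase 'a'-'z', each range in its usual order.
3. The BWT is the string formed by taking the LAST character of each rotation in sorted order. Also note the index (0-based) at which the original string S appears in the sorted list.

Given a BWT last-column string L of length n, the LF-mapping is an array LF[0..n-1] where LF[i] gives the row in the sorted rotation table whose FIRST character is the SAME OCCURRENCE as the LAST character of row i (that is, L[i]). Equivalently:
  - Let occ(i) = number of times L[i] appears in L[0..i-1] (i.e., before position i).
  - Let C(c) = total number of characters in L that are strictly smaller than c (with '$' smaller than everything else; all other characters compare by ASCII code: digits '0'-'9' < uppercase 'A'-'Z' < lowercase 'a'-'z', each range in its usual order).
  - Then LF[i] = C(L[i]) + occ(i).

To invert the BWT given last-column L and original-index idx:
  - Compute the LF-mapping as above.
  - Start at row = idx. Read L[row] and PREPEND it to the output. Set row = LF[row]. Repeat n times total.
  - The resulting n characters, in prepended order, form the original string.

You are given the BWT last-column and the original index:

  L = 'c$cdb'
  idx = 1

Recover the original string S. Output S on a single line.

LF mapping: 2 0 3 4 1
Walk LF starting at row 1, prepending L[row]:
  step 1: row=1, L[1]='$', prepend. Next row=LF[1]=0
  step 2: row=0, L[0]='c', prepend. Next row=LF[0]=2
  step 3: row=2, L[2]='c', prepend. Next row=LF[2]=3
  step 4: row=3, L[3]='d', prepend. Next row=LF[3]=4
  step 5: row=4, L[4]='b', prepend. Next row=LF[4]=1
Reversed output: bdcc$

Answer: bdcc$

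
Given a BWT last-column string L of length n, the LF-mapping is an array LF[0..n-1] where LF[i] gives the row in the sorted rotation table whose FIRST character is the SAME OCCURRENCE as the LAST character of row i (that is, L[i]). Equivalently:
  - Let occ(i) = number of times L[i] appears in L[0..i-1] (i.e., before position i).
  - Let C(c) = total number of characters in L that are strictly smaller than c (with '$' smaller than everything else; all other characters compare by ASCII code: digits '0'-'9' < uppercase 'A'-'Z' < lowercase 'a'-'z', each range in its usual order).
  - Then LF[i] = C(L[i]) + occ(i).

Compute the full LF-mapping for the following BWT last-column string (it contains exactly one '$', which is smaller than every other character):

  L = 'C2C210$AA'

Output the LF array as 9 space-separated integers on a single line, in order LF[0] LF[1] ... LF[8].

Answer: 7 3 8 4 2 1 0 5 6

Derivation:
Char counts: '$':1, '0':1, '1':1, '2':2, 'A':2, 'C':2
C (first-col start): C('$')=0, C('0')=1, C('1')=2, C('2')=3, C('A')=5, C('C')=7
L[0]='C': occ=0, LF[0]=C('C')+0=7+0=7
L[1]='2': occ=0, LF[1]=C('2')+0=3+0=3
L[2]='C': occ=1, LF[2]=C('C')+1=7+1=8
L[3]='2': occ=1, LF[3]=C('2')+1=3+1=4
L[4]='1': occ=0, LF[4]=C('1')+0=2+0=2
L[5]='0': occ=0, LF[5]=C('0')+0=1+0=1
L[6]='$': occ=0, LF[6]=C('$')+0=0+0=0
L[7]='A': occ=0, LF[7]=C('A')+0=5+0=5
L[8]='A': occ=1, LF[8]=C('A')+1=5+1=6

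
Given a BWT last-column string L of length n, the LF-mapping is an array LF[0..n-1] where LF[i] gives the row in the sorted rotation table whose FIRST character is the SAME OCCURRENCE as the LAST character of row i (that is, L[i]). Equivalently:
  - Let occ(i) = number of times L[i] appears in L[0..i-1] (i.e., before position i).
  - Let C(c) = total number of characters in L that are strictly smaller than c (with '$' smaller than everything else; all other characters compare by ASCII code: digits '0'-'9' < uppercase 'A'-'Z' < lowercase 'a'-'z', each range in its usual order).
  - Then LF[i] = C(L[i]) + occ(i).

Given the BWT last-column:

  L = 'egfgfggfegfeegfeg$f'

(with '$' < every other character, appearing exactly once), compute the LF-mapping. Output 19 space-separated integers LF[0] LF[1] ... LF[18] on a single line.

Answer: 1 12 6 13 7 14 15 8 2 16 9 3 4 17 10 5 18 0 11

Derivation:
Char counts: '$':1, 'e':5, 'f':6, 'g':7
C (first-col start): C('$')=0, C('e')=1, C('f')=6, C('g')=12
L[0]='e': occ=0, LF[0]=C('e')+0=1+0=1
L[1]='g': occ=0, LF[1]=C('g')+0=12+0=12
L[2]='f': occ=0, LF[2]=C('f')+0=6+0=6
L[3]='g': occ=1, LF[3]=C('g')+1=12+1=13
L[4]='f': occ=1, LF[4]=C('f')+1=6+1=7
L[5]='g': occ=2, LF[5]=C('g')+2=12+2=14
L[6]='g': occ=3, LF[6]=C('g')+3=12+3=15
L[7]='f': occ=2, LF[7]=C('f')+2=6+2=8
L[8]='e': occ=1, LF[8]=C('e')+1=1+1=2
L[9]='g': occ=4, LF[9]=C('g')+4=12+4=16
L[10]='f': occ=3, LF[10]=C('f')+3=6+3=9
L[11]='e': occ=2, LF[11]=C('e')+2=1+2=3
L[12]='e': occ=3, LF[12]=C('e')+3=1+3=4
L[13]='g': occ=5, LF[13]=C('g')+5=12+5=17
L[14]='f': occ=4, LF[14]=C('f')+4=6+4=10
L[15]='e': occ=4, LF[15]=C('e')+4=1+4=5
L[16]='g': occ=6, LF[16]=C('g')+6=12+6=18
L[17]='$': occ=0, LF[17]=C('$')+0=0+0=0
L[18]='f': occ=5, LF[18]=C('f')+5=6+5=11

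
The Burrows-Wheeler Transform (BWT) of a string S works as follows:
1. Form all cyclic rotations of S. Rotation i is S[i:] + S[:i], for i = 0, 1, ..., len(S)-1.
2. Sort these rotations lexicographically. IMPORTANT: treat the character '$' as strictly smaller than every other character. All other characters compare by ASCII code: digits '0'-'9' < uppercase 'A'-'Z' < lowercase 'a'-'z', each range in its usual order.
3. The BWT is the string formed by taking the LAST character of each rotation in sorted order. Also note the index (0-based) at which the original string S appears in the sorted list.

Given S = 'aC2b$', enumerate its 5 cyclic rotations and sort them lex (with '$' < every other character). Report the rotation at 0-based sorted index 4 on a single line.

All 5 rotations (rotation i = S[i:]+S[:i]):
  rot[0] = aC2b$
  rot[1] = C2b$a
  rot[2] = 2b$aC
  rot[3] = b$aC2
  rot[4] = $aC2b
Sorted (with $ < everything):
  sorted[0] = $aC2b
  sorted[1] = 2b$aC
  sorted[2] = C2b$a
  sorted[3] = aC2b$
  sorted[4] = b$aC2
sorted[4] = b$aC2

Answer: b$aC2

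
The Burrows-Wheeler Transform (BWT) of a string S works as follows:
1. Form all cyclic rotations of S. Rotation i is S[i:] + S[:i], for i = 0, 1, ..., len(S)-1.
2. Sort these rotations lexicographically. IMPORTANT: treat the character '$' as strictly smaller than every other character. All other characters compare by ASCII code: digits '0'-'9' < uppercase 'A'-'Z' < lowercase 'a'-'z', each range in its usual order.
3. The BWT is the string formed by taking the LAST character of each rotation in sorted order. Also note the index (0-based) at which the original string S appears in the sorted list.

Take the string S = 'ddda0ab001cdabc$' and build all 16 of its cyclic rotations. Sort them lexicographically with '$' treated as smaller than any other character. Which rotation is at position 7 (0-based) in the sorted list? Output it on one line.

All 16 rotations (rotation i = S[i:]+S[:i]):
  rot[0] = ddda0ab001cdabc$
  rot[1] = dda0ab001cdabc$d
  rot[2] = da0ab001cdabc$dd
  rot[3] = a0ab001cdabc$ddd
  rot[4] = 0ab001cdabc$ddda
  rot[5] = ab001cdabc$ddda0
  rot[6] = b001cdabc$ddda0a
  rot[7] = 001cdabc$ddda0ab
  rot[8] = 01cdabc$ddda0ab0
  rot[9] = 1cdabc$ddda0ab00
  rot[10] = cdabc$ddda0ab001
  rot[11] = dabc$ddda0ab001c
  rot[12] = abc$ddda0ab001cd
  rot[13] = bc$ddda0ab001cda
  rot[14] = c$ddda0ab001cdab
  rot[15] = $ddda0ab001cdabc
Sorted (with $ < everything):
  sorted[0] = $ddda0ab001cdabc
  sorted[1] = 001cdabc$ddda0ab
  sorted[2] = 01cdabc$ddda0ab0
  sorted[3] = 0ab001cdabc$ddda
  sorted[4] = 1cdabc$ddda0ab00
  sorted[5] = a0ab001cdabc$ddd
  sorted[6] = ab001cdabc$ddda0
  sorted[7] = abc$ddda0ab001cd
  sorted[8] = b001cdabc$ddda0a
  sorted[9] = bc$ddda0ab001cda
  sorted[10] = c$ddda0ab001cdab
  sorted[11] = cdabc$ddda0ab001
  sorted[12] = da0ab001cdabc$dd
  sorted[13] = dabc$ddda0ab001c
  sorted[14] = dda0ab001cdabc$d
  sorted[15] = ddda0ab001cdabc$
sorted[7] = abc$ddda0ab001cd

Answer: abc$ddda0ab001cd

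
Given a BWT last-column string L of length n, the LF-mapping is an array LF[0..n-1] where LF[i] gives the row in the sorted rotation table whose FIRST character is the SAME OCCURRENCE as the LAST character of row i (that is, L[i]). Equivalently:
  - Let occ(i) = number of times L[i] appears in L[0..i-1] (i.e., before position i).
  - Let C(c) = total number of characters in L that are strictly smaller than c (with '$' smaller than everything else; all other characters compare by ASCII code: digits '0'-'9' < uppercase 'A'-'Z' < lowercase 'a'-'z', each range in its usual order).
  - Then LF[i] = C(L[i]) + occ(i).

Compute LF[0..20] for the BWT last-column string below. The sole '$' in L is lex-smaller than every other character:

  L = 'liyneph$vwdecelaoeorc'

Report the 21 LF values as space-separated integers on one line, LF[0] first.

Char counts: '$':1, 'a':1, 'c':2, 'd':1, 'e':4, 'h':1, 'i':1, 'l':2, 'n':1, 'o':2, 'p':1, 'r':1, 'v':1, 'w':1, 'y':1
C (first-col start): C('$')=0, C('a')=1, C('c')=2, C('d')=4, C('e')=5, C('h')=9, C('i')=10, C('l')=11, C('n')=13, C('o')=14, C('p')=16, C('r')=17, C('v')=18, C('w')=19, C('y')=20
L[0]='l': occ=0, LF[0]=C('l')+0=11+0=11
L[1]='i': occ=0, LF[1]=C('i')+0=10+0=10
L[2]='y': occ=0, LF[2]=C('y')+0=20+0=20
L[3]='n': occ=0, LF[3]=C('n')+0=13+0=13
L[4]='e': occ=0, LF[4]=C('e')+0=5+0=5
L[5]='p': occ=0, LF[5]=C('p')+0=16+0=16
L[6]='h': occ=0, LF[6]=C('h')+0=9+0=9
L[7]='$': occ=0, LF[7]=C('$')+0=0+0=0
L[8]='v': occ=0, LF[8]=C('v')+0=18+0=18
L[9]='w': occ=0, LF[9]=C('w')+0=19+0=19
L[10]='d': occ=0, LF[10]=C('d')+0=4+0=4
L[11]='e': occ=1, LF[11]=C('e')+1=5+1=6
L[12]='c': occ=0, LF[12]=C('c')+0=2+0=2
L[13]='e': occ=2, LF[13]=C('e')+2=5+2=7
L[14]='l': occ=1, LF[14]=C('l')+1=11+1=12
L[15]='a': occ=0, LF[15]=C('a')+0=1+0=1
L[16]='o': occ=0, LF[16]=C('o')+0=14+0=14
L[17]='e': occ=3, LF[17]=C('e')+3=5+3=8
L[18]='o': occ=1, LF[18]=C('o')+1=14+1=15
L[19]='r': occ=0, LF[19]=C('r')+0=17+0=17
L[20]='c': occ=1, LF[20]=C('c')+1=2+1=3

Answer: 11 10 20 13 5 16 9 0 18 19 4 6 2 7 12 1 14 8 15 17 3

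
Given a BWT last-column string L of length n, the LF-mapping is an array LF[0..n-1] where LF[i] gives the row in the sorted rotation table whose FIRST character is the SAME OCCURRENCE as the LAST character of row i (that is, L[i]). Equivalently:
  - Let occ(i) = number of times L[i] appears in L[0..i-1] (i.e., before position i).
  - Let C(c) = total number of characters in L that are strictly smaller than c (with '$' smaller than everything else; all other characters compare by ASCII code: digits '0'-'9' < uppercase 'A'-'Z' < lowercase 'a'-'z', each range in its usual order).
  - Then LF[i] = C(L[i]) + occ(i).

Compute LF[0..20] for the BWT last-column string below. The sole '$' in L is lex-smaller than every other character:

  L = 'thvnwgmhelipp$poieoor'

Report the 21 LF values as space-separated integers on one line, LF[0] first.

Char counts: '$':1, 'e':2, 'g':1, 'h':2, 'i':2, 'l':1, 'm':1, 'n':1, 'o':3, 'p':3, 'r':1, 't':1, 'v':1, 'w':1
C (first-col start): C('$')=0, C('e')=1, C('g')=3, C('h')=4, C('i')=6, C('l')=8, C('m')=9, C('n')=10, C('o')=11, C('p')=14, C('r')=17, C('t')=18, C('v')=19, C('w')=20
L[0]='t': occ=0, LF[0]=C('t')+0=18+0=18
L[1]='h': occ=0, LF[1]=C('h')+0=4+0=4
L[2]='v': occ=0, LF[2]=C('v')+0=19+0=19
L[3]='n': occ=0, LF[3]=C('n')+0=10+0=10
L[4]='w': occ=0, LF[4]=C('w')+0=20+0=20
L[5]='g': occ=0, LF[5]=C('g')+0=3+0=3
L[6]='m': occ=0, LF[6]=C('m')+0=9+0=9
L[7]='h': occ=1, LF[7]=C('h')+1=4+1=5
L[8]='e': occ=0, LF[8]=C('e')+0=1+0=1
L[9]='l': occ=0, LF[9]=C('l')+0=8+0=8
L[10]='i': occ=0, LF[10]=C('i')+0=6+0=6
L[11]='p': occ=0, LF[11]=C('p')+0=14+0=14
L[12]='p': occ=1, LF[12]=C('p')+1=14+1=15
L[13]='$': occ=0, LF[13]=C('$')+0=0+0=0
L[14]='p': occ=2, LF[14]=C('p')+2=14+2=16
L[15]='o': occ=0, LF[15]=C('o')+0=11+0=11
L[16]='i': occ=1, LF[16]=C('i')+1=6+1=7
L[17]='e': occ=1, LF[17]=C('e')+1=1+1=2
L[18]='o': occ=1, LF[18]=C('o')+1=11+1=12
L[19]='o': occ=2, LF[19]=C('o')+2=11+2=13
L[20]='r': occ=0, LF[20]=C('r')+0=17+0=17

Answer: 18 4 19 10 20 3 9 5 1 8 6 14 15 0 16 11 7 2 12 13 17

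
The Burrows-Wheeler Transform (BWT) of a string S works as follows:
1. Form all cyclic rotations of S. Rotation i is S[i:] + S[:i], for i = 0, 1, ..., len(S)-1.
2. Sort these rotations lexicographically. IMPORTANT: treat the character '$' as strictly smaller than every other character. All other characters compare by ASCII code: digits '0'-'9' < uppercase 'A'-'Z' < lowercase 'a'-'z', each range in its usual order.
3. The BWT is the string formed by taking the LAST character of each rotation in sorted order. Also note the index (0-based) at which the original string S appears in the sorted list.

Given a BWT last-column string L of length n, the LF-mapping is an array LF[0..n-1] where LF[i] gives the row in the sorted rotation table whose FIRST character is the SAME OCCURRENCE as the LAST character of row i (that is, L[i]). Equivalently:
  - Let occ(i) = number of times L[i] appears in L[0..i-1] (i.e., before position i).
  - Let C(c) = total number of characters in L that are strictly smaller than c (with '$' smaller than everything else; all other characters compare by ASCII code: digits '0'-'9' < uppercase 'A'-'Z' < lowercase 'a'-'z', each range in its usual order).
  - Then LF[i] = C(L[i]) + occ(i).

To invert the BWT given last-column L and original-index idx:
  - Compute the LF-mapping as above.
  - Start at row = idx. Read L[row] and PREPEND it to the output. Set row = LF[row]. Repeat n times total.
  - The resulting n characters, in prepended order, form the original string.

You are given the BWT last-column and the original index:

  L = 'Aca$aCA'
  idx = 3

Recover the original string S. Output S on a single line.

Answer: CaaAcA$

Derivation:
LF mapping: 1 6 4 0 5 3 2
Walk LF starting at row 3, prepending L[row]:
  step 1: row=3, L[3]='$', prepend. Next row=LF[3]=0
  step 2: row=0, L[0]='A', prepend. Next row=LF[0]=1
  step 3: row=1, L[1]='c', prepend. Next row=LF[1]=6
  step 4: row=6, L[6]='A', prepend. Next row=LF[6]=2
  step 5: row=2, L[2]='a', prepend. Next row=LF[2]=4
  step 6: row=4, L[4]='a', prepend. Next row=LF[4]=5
  step 7: row=5, L[5]='C', prepend. Next row=LF[5]=3
Reversed output: CaaAcA$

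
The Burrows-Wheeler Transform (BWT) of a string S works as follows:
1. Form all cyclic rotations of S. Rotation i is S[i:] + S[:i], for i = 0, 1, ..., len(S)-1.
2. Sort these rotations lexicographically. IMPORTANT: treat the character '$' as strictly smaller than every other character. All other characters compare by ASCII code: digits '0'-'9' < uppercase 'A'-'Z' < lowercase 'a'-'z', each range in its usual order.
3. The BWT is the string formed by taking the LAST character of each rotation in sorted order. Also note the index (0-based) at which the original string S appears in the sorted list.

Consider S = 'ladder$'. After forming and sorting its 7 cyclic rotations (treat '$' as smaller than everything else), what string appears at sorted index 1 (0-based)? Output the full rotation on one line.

All 7 rotations (rotation i = S[i:]+S[:i]):
  rot[0] = ladder$
  rot[1] = adder$l
  rot[2] = dder$la
  rot[3] = der$lad
  rot[4] = er$ladd
  rot[5] = r$ladde
  rot[6] = $ladder
Sorted (with $ < everything):
  sorted[0] = $ladder
  sorted[1] = adder$l
  sorted[2] = dder$la
  sorted[3] = der$lad
  sorted[4] = er$ladd
  sorted[5] = ladder$
  sorted[6] = r$ladde
sorted[1] = adder$l

Answer: adder$l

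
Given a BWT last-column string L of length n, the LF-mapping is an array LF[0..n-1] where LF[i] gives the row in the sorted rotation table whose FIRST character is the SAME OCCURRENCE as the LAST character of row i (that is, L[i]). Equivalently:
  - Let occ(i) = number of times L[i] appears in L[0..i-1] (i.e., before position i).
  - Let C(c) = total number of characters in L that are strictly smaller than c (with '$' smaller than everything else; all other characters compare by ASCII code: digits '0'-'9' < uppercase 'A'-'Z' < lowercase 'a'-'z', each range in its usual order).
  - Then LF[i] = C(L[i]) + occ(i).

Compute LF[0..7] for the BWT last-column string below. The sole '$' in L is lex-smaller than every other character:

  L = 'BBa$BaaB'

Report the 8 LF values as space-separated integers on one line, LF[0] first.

Answer: 1 2 5 0 3 6 7 4

Derivation:
Char counts: '$':1, 'B':4, 'a':3
C (first-col start): C('$')=0, C('B')=1, C('a')=5
L[0]='B': occ=0, LF[0]=C('B')+0=1+0=1
L[1]='B': occ=1, LF[1]=C('B')+1=1+1=2
L[2]='a': occ=0, LF[2]=C('a')+0=5+0=5
L[3]='$': occ=0, LF[3]=C('$')+0=0+0=0
L[4]='B': occ=2, LF[4]=C('B')+2=1+2=3
L[5]='a': occ=1, LF[5]=C('a')+1=5+1=6
L[6]='a': occ=2, LF[6]=C('a')+2=5+2=7
L[7]='B': occ=3, LF[7]=C('B')+3=1+3=4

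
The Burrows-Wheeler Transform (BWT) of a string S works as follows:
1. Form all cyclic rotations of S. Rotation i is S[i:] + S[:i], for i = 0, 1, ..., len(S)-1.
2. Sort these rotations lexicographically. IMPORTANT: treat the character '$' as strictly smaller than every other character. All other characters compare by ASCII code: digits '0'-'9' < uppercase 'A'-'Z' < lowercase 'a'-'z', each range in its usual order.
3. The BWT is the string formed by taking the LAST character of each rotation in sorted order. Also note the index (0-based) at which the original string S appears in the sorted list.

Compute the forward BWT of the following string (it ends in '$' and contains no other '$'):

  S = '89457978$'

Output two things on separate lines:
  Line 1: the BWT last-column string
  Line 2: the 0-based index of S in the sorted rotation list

All 9 rotations (rotation i = S[i:]+S[:i]):
  rot[0] = 89457978$
  rot[1] = 9457978$8
  rot[2] = 457978$89
  rot[3] = 57978$894
  rot[4] = 7978$8945
  rot[5] = 978$89457
  rot[6] = 78$894579
  rot[7] = 8$8945797
  rot[8] = $89457978
Sorted (with $ < everything):
  sorted[0] = $89457978  (last char: '8')
  sorted[1] = 457978$89  (last char: '9')
  sorted[2] = 57978$894  (last char: '4')
  sorted[3] = 78$894579  (last char: '9')
  sorted[4] = 7978$8945  (last char: '5')
  sorted[5] = 8$8945797  (last char: '7')
  sorted[6] = 89457978$  (last char: '$')
  sorted[7] = 9457978$8  (last char: '8')
  sorted[8] = 978$89457  (last char: '7')
Last column: 894957$87
Original string S is at sorted index 6

Answer: 894957$87
6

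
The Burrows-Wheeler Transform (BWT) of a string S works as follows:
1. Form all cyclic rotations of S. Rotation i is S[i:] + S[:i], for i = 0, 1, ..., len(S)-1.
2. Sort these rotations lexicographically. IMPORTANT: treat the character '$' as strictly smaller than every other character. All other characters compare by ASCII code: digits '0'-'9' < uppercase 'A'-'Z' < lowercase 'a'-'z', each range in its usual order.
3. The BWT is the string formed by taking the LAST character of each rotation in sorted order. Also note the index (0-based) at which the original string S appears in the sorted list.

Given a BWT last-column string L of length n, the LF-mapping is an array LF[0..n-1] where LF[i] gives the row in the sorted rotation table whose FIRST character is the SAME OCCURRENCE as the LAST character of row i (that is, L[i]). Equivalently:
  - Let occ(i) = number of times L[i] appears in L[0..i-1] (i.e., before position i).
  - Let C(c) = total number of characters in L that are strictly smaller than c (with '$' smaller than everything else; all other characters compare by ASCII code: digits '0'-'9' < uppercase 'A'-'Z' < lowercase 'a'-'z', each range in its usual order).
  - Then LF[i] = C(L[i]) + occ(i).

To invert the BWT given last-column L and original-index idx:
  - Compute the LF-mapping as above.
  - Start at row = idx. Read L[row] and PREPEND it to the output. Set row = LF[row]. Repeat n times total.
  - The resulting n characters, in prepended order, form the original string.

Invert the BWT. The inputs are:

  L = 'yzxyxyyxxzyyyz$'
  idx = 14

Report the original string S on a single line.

LF mapping: 5 12 1 6 2 7 8 3 4 13 9 10 11 14 0
Walk LF starting at row 14, prepending L[row]:
  step 1: row=14, L[14]='$', prepend. Next row=LF[14]=0
  step 2: row=0, L[0]='y', prepend. Next row=LF[0]=5
  step 3: row=5, L[5]='y', prepend. Next row=LF[5]=7
  step 4: row=7, L[7]='x', prepend. Next row=LF[7]=3
  step 5: row=3, L[3]='y', prepend. Next row=LF[3]=6
  step 6: row=6, L[6]='y', prepend. Next row=LF[6]=8
  step 7: row=8, L[8]='x', prepend. Next row=LF[8]=4
  step 8: row=4, L[4]='x', prepend. Next row=LF[4]=2
  step 9: row=2, L[2]='x', prepend. Next row=LF[2]=1
  step 10: row=1, L[1]='z', prepend. Next row=LF[1]=12
  step 11: row=12, L[12]='y', prepend. Next row=LF[12]=11
  step 12: row=11, L[11]='y', prepend. Next row=LF[11]=10
  step 13: row=10, L[10]='y', prepend. Next row=LF[10]=9
  step 14: row=9, L[9]='z', prepend. Next row=LF[9]=13
  step 15: row=13, L[13]='z', prepend. Next row=LF[13]=14
Reversed output: zzyyyzxxxyyxyy$

Answer: zzyyyzxxxyyxyy$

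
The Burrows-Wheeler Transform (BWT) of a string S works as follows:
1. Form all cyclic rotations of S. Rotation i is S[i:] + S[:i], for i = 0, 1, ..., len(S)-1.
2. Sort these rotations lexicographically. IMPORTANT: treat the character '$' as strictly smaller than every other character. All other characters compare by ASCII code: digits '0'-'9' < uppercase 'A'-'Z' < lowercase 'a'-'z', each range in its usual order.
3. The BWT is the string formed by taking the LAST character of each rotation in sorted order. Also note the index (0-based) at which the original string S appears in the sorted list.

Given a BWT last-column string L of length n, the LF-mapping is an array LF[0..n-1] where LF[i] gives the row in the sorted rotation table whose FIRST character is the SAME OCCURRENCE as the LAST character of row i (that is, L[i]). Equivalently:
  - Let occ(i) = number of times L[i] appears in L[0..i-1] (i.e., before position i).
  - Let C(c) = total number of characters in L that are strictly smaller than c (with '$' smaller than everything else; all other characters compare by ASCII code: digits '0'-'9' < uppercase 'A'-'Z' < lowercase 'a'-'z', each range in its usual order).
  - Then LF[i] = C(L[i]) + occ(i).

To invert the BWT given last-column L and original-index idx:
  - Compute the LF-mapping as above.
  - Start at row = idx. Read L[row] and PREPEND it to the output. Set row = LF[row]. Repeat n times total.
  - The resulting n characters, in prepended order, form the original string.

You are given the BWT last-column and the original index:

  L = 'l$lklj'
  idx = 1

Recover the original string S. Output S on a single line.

LF mapping: 3 0 4 2 5 1
Walk LF starting at row 1, prepending L[row]:
  step 1: row=1, L[1]='$', prepend. Next row=LF[1]=0
  step 2: row=0, L[0]='l', prepend. Next row=LF[0]=3
  step 3: row=3, L[3]='k', prepend. Next row=LF[3]=2
  step 4: row=2, L[2]='l', prepend. Next row=LF[2]=4
  step 5: row=4, L[4]='l', prepend. Next row=LF[4]=5
  step 6: row=5, L[5]='j', prepend. Next row=LF[5]=1
Reversed output: jllkl$

Answer: jllkl$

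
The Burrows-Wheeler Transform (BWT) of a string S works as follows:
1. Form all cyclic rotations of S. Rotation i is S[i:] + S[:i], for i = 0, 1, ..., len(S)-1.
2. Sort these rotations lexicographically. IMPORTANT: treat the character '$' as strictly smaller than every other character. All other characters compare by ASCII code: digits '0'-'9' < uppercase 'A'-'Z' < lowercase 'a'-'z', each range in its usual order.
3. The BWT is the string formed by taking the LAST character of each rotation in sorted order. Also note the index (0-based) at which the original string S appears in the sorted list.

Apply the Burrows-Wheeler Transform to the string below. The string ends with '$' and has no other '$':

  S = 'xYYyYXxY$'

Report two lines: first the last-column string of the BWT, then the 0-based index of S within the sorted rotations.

All 9 rotations (rotation i = S[i:]+S[:i]):
  rot[0] = xYYyYXxY$
  rot[1] = YYyYXxY$x
  rot[2] = YyYXxY$xY
  rot[3] = yYXxY$xYY
  rot[4] = YXxY$xYYy
  rot[5] = XxY$xYYyY
  rot[6] = xY$xYYyYX
  rot[7] = Y$xYYyYXx
  rot[8] = $xYYyYXxY
Sorted (with $ < everything):
  sorted[0] = $xYYyYXxY  (last char: 'Y')
  sorted[1] = XxY$xYYyY  (last char: 'Y')
  sorted[2] = Y$xYYyYXx  (last char: 'x')
  sorted[3] = YXxY$xYYy  (last char: 'y')
  sorted[4] = YYyYXxY$x  (last char: 'x')
  sorted[5] = YyYXxY$xY  (last char: 'Y')
  sorted[6] = xY$xYYyYX  (last char: 'X')
  sorted[7] = xYYyYXxY$  (last char: '$')
  sorted[8] = yYXxY$xYY  (last char: 'Y')
Last column: YYxyxYX$Y
Original string S is at sorted index 7

Answer: YYxyxYX$Y
7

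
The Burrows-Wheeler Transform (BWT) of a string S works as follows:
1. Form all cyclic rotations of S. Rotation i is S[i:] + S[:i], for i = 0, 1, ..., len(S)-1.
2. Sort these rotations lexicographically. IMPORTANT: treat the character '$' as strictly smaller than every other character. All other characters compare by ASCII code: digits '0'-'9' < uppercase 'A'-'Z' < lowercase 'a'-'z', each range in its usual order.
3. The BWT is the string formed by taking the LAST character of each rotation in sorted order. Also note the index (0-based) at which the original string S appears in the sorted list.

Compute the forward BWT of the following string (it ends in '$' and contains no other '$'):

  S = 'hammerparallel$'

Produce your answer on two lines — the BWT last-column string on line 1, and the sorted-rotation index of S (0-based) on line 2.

All 15 rotations (rotation i = S[i:]+S[:i]):
  rot[0] = hammerparallel$
  rot[1] = ammerparallel$h
  rot[2] = mmerparallel$ha
  rot[3] = merparallel$ham
  rot[4] = erparallel$hamm
  rot[5] = rparallel$hamme
  rot[6] = parallel$hammer
  rot[7] = arallel$hammerp
  rot[8] = rallel$hammerpa
  rot[9] = allel$hammerpar
  rot[10] = llel$hammerpara
  rot[11] = lel$hammerparal
  rot[12] = el$hammerparall
  rot[13] = l$hammerparalle
  rot[14] = $hammerparallel
Sorted (with $ < everything):
  sorted[0] = $hammerparallel  (last char: 'l')
  sorted[1] = allel$hammerpar  (last char: 'r')
  sorted[2] = ammerparallel$h  (last char: 'h')
  sorted[3] = arallel$hammerp  (last char: 'p')
  sorted[4] = el$hammerparall  (last char: 'l')
  sorted[5] = erparallel$hamm  (last char: 'm')
  sorted[6] = hammerparallel$  (last char: '$')
  sorted[7] = l$hammerparalle  (last char: 'e')
  sorted[8] = lel$hammerparal  (last char: 'l')
  sorted[9] = llel$hammerpara  (last char: 'a')
  sorted[10] = merparallel$ham  (last char: 'm')
  sorted[11] = mmerparallel$ha  (last char: 'a')
  sorted[12] = parallel$hammer  (last char: 'r')
  sorted[13] = rallel$hammerpa  (last char: 'a')
  sorted[14] = rparallel$hamme  (last char: 'e')
Last column: lrhplm$elamarae
Original string S is at sorted index 6

Answer: lrhplm$elamarae
6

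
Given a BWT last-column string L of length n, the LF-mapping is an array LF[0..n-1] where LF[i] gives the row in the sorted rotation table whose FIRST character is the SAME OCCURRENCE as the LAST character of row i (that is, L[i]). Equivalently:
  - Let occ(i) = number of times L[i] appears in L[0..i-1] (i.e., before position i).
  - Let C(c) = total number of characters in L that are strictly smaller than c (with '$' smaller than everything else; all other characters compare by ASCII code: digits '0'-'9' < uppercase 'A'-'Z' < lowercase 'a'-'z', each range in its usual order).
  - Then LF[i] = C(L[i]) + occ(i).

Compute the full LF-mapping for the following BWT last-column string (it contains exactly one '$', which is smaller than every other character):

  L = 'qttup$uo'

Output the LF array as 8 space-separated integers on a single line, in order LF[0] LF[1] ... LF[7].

Char counts: '$':1, 'o':1, 'p':1, 'q':1, 't':2, 'u':2
C (first-col start): C('$')=0, C('o')=1, C('p')=2, C('q')=3, C('t')=4, C('u')=6
L[0]='q': occ=0, LF[0]=C('q')+0=3+0=3
L[1]='t': occ=0, LF[1]=C('t')+0=4+0=4
L[2]='t': occ=1, LF[2]=C('t')+1=4+1=5
L[3]='u': occ=0, LF[3]=C('u')+0=6+0=6
L[4]='p': occ=0, LF[4]=C('p')+0=2+0=2
L[5]='$': occ=0, LF[5]=C('$')+0=0+0=0
L[6]='u': occ=1, LF[6]=C('u')+1=6+1=7
L[7]='o': occ=0, LF[7]=C('o')+0=1+0=1

Answer: 3 4 5 6 2 0 7 1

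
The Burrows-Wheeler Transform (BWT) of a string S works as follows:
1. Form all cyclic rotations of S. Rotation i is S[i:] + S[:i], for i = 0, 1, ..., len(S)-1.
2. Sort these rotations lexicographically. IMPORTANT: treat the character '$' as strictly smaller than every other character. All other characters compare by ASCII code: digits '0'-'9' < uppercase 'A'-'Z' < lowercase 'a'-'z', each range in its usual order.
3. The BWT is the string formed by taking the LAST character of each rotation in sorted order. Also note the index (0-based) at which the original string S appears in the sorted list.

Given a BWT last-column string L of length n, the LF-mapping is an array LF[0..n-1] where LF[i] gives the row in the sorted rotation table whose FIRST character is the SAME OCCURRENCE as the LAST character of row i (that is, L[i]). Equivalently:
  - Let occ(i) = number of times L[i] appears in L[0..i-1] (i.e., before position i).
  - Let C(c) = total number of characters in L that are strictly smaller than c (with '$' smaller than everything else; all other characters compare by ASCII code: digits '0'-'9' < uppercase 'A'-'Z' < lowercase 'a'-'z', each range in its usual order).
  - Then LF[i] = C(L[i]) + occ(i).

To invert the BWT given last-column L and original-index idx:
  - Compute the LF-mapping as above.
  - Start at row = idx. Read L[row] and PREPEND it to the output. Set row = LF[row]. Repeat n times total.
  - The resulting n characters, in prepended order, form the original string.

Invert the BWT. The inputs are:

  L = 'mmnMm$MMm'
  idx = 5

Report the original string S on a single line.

LF mapping: 4 5 8 1 6 0 2 3 7
Walk LF starting at row 5, prepending L[row]:
  step 1: row=5, L[5]='$', prepend. Next row=LF[5]=0
  step 2: row=0, L[0]='m', prepend. Next row=LF[0]=4
  step 3: row=4, L[4]='m', prepend. Next row=LF[4]=6
  step 4: row=6, L[6]='M', prepend. Next row=LF[6]=2
  step 5: row=2, L[2]='n', prepend. Next row=LF[2]=8
  step 6: row=8, L[8]='m', prepend. Next row=LF[8]=7
  step 7: row=7, L[7]='M', prepend. Next row=LF[7]=3
  step 8: row=3, L[3]='M', prepend. Next row=LF[3]=1
  step 9: row=1, L[1]='m', prepend. Next row=LF[1]=5
Reversed output: mMMmnMmm$

Answer: mMMmnMmm$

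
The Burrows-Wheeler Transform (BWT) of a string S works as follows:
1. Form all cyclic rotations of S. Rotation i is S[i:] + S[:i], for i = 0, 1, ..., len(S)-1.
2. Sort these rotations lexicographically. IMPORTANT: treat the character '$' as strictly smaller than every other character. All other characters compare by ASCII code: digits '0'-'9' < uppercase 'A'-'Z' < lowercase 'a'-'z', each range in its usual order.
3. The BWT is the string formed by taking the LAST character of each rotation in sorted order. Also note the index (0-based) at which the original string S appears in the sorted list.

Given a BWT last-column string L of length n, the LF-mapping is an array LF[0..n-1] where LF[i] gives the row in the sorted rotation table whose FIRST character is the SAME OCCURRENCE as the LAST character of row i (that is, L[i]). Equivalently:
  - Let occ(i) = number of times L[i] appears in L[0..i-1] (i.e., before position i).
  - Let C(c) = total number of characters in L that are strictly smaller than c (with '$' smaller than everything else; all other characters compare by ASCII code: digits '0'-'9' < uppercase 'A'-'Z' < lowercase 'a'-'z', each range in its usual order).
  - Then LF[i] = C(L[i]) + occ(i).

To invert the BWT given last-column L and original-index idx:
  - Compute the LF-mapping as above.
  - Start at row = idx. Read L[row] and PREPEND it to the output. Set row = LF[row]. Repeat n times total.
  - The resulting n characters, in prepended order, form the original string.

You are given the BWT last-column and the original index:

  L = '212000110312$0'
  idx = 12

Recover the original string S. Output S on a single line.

LF mapping: 10 6 11 1 2 3 7 8 4 13 9 12 0 5
Walk LF starting at row 12, prepending L[row]:
  step 1: row=12, L[12]='$', prepend. Next row=LF[12]=0
  step 2: row=0, L[0]='2', prepend. Next row=LF[0]=10
  step 3: row=10, L[10]='1', prepend. Next row=LF[10]=9
  step 4: row=9, L[9]='3', prepend. Next row=LF[9]=13
  step 5: row=13, L[13]='0', prepend. Next row=LF[13]=5
  step 6: row=5, L[5]='0', prepend. Next row=LF[5]=3
  step 7: row=3, L[3]='0', prepend. Next row=LF[3]=1
  step 8: row=1, L[1]='1', prepend. Next row=LF[1]=6
  step 9: row=6, L[6]='1', prepend. Next row=LF[6]=7
  step 10: row=7, L[7]='1', prepend. Next row=LF[7]=8
  step 11: row=8, L[8]='0', prepend. Next row=LF[8]=4
  step 12: row=4, L[4]='0', prepend. Next row=LF[4]=2
  step 13: row=2, L[2]='2', prepend. Next row=LF[2]=11
  step 14: row=11, L[11]='2', prepend. Next row=LF[11]=12
Reversed output: 2200111000312$

Answer: 2200111000312$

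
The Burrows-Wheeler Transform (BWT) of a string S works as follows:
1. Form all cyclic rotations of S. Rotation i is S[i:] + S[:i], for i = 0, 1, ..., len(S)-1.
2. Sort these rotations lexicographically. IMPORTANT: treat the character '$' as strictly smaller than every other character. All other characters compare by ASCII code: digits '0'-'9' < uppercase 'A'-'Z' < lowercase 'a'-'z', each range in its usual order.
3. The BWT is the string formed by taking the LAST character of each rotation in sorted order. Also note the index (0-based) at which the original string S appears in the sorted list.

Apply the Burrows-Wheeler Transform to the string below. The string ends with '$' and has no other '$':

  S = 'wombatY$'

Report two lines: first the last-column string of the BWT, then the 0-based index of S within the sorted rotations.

All 8 rotations (rotation i = S[i:]+S[:i]):
  rot[0] = wombatY$
  rot[1] = ombatY$w
  rot[2] = mbatY$wo
  rot[3] = batY$wom
  rot[4] = atY$womb
  rot[5] = tY$womba
  rot[6] = Y$wombat
  rot[7] = $wombatY
Sorted (with $ < everything):
  sorted[0] = $wombatY  (last char: 'Y')
  sorted[1] = Y$wombat  (last char: 't')
  sorted[2] = atY$womb  (last char: 'b')
  sorted[3] = batY$wom  (last char: 'm')
  sorted[4] = mbatY$wo  (last char: 'o')
  sorted[5] = ombatY$w  (last char: 'w')
  sorted[6] = tY$womba  (last char: 'a')
  sorted[7] = wombatY$  (last char: '$')
Last column: Ytbmowa$
Original string S is at sorted index 7

Answer: Ytbmowa$
7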